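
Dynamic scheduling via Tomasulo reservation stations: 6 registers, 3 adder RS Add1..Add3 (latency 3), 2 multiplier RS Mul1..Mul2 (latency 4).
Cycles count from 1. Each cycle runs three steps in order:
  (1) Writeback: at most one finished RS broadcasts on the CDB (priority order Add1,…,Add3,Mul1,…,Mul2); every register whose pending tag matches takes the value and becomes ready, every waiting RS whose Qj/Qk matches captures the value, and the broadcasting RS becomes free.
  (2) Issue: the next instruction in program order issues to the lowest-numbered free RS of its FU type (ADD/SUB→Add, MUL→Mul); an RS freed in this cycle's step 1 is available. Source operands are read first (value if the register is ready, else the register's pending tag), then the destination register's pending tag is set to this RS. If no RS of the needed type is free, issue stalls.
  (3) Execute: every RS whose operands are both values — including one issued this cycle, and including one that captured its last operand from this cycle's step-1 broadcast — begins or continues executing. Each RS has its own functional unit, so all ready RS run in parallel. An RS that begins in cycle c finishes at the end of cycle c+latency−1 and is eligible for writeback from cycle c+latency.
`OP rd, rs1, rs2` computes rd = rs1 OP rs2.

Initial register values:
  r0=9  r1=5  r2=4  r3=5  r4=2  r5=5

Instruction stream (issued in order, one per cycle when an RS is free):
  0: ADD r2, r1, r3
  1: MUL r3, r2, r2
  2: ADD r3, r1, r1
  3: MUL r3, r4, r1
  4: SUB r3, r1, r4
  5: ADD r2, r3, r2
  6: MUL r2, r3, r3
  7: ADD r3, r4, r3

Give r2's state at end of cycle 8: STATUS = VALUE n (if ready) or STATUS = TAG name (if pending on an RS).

STATUS = TAG Add2

  c1: issue ADD r2<-Add1  regs: r0:9,r1:5,r2:Add1,r3:5,r4:2,r5:5
  c2: issue MUL r3<-Mul1  regs: r0:9,r1:5,r2:Add1,r3:Mul1,r4:2,r5:5
  c3: issue ADD r3<-Add2  regs: r0:9,r1:5,r2:Add1,r3:Add2,r4:2,r5:5
  c4: CDB Add1=10; issue MUL r3<-Mul2  regs: r0:9,r1:5,r2:10,r3:Mul2,r4:2,r5:5
  c5: issue SUB r3<-Add1  regs: r0:9,r1:5,r2:10,r3:Add1,r4:2,r5:5
  c6: CDB Add2=10; issue ADD r2<-Add2  regs: r0:9,r1:5,r2:Add2,r3:Add1,r4:2,r5:5
  c7: stall  regs: r0:9,r1:5,r2:Add2,r3:Add1,r4:2,r5:5
  c8: CDB Add1=3; stall  regs: r0:9,r1:5,r2:Add2,r3:3,r4:2,r5:5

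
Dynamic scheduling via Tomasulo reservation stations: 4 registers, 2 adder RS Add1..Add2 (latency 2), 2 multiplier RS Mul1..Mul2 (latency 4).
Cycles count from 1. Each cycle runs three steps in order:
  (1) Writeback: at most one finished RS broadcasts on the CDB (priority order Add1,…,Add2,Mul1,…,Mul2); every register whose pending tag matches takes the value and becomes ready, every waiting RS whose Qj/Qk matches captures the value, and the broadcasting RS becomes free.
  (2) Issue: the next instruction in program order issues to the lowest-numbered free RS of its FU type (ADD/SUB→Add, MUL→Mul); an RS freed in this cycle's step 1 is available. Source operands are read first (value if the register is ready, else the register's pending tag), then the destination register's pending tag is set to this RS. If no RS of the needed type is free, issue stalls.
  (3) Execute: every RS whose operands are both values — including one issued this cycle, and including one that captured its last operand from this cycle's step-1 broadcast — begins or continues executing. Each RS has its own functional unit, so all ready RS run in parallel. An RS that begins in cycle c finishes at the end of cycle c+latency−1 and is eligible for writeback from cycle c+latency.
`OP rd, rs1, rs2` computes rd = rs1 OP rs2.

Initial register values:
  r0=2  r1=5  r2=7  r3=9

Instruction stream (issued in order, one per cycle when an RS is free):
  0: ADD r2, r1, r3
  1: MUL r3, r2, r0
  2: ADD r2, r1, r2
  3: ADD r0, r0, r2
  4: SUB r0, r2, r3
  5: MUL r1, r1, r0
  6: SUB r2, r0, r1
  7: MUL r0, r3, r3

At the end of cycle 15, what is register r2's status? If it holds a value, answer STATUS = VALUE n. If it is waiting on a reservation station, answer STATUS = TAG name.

STATUS = TAG Add2

  c1: issue ADD r2<-Add1  regs: r0:2,r1:5,r2:Add1,r3:9
  c2: issue MUL r3<-Mul1  regs: r0:2,r1:5,r2:Add1,r3:Mul1
  c3: CDB Add1=14; issue ADD r2<-Add1  regs: r0:2,r1:5,r2:Add1,r3:Mul1
  c4: issue ADD r0<-Add2  regs: r0:Add2,r1:5,r2:Add1,r3:Mul1
  c5: CDB Add1=19; issue SUB r0<-Add1  regs: r0:Add1,r1:5,r2:19,r3:Mul1
  c6: issue MUL r1<-Mul2  regs: r0:Add1,r1:Mul2,r2:19,r3:Mul1
  c7: CDB Add2=21; issue SUB r2<-Add2  regs: r0:Add1,r1:Mul2,r2:Add2,r3:Mul1
  c8: CDB Mul1=28; issue MUL r0<-Mul1  regs: r0:Mul1,r1:Mul2,r2:Add2,r3:28
  c9: -  regs: r0:Mul1,r1:Mul2,r2:Add2,r3:28
  c10: CDB Add1=-9  regs: r0:Mul1,r1:Mul2,r2:Add2,r3:28
  c11: -  regs: r0:Mul1,r1:Mul2,r2:Add2,r3:28
  c12: CDB Mul1=784  regs: r0:784,r1:Mul2,r2:Add2,r3:28
  c13: -  regs: r0:784,r1:Mul2,r2:Add2,r3:28
  c14: CDB Mul2=-45  regs: r0:784,r1:-45,r2:Add2,r3:28
  c15: -  regs: r0:784,r1:-45,r2:Add2,r3:28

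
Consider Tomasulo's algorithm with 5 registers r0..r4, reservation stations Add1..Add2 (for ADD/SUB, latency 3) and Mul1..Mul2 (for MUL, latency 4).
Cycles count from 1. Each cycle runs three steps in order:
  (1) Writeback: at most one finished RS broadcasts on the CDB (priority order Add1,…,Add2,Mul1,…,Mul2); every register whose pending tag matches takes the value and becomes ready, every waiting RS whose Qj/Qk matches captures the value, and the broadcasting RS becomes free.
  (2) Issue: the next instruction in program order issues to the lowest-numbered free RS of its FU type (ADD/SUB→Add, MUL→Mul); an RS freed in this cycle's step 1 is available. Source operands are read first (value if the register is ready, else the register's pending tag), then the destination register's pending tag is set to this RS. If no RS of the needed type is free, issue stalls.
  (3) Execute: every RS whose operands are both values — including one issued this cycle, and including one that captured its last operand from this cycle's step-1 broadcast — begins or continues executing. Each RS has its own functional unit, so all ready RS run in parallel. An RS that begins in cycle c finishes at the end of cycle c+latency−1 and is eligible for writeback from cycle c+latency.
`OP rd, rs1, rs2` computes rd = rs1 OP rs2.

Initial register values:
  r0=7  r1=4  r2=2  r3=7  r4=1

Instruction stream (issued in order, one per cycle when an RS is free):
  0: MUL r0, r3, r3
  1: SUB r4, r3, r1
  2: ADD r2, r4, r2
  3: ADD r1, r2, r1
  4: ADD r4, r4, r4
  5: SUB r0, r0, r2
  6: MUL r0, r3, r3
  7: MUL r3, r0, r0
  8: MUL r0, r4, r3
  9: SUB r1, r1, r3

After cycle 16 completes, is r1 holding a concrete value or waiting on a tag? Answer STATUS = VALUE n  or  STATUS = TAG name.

STATUS = VALUE 9

  c1: issue MUL r0<-Mul1  regs: r0:Mul1,r1:4,r2:2,r3:7,r4:1
  c2: issue SUB r4<-Add1  regs: r0:Mul1,r1:4,r2:2,r3:7,r4:Add1
  c3: issue ADD r2<-Add2  regs: r0:Mul1,r1:4,r2:Add2,r3:7,r4:Add1
  c4: stall  regs: r0:Mul1,r1:4,r2:Add2,r3:7,r4:Add1
  c5: CDB Add1=3; issue ADD r1<-Add1  regs: r0:Mul1,r1:Add1,r2:Add2,r3:7,r4:3
  c6: CDB Mul1=49; stall  regs: r0:49,r1:Add1,r2:Add2,r3:7,r4:3
  c7: stall  regs: r0:49,r1:Add1,r2:Add2,r3:7,r4:3
  c8: CDB Add2=5; issue ADD r4<-Add2  regs: r0:49,r1:Add1,r2:5,r3:7,r4:Add2
  c9: stall  regs: r0:49,r1:Add1,r2:5,r3:7,r4:Add2
  c10: stall  regs: r0:49,r1:Add1,r2:5,r3:7,r4:Add2
  c11: CDB Add1=9; issue SUB r0<-Add1  regs: r0:Add1,r1:9,r2:5,r3:7,r4:Add2
  c12: CDB Add2=6; issue MUL r0<-Mul1  regs: r0:Mul1,r1:9,r2:5,r3:7,r4:6
  c13: issue MUL r3<-Mul2  regs: r0:Mul1,r1:9,r2:5,r3:Mul2,r4:6
  c14: CDB Add1=44; stall  regs: r0:Mul1,r1:9,r2:5,r3:Mul2,r4:6
  c15: stall  regs: r0:Mul1,r1:9,r2:5,r3:Mul2,r4:6
  c16: CDB Mul1=49; issue MUL r0<-Mul1  regs: r0:Mul1,r1:9,r2:5,r3:Mul2,r4:6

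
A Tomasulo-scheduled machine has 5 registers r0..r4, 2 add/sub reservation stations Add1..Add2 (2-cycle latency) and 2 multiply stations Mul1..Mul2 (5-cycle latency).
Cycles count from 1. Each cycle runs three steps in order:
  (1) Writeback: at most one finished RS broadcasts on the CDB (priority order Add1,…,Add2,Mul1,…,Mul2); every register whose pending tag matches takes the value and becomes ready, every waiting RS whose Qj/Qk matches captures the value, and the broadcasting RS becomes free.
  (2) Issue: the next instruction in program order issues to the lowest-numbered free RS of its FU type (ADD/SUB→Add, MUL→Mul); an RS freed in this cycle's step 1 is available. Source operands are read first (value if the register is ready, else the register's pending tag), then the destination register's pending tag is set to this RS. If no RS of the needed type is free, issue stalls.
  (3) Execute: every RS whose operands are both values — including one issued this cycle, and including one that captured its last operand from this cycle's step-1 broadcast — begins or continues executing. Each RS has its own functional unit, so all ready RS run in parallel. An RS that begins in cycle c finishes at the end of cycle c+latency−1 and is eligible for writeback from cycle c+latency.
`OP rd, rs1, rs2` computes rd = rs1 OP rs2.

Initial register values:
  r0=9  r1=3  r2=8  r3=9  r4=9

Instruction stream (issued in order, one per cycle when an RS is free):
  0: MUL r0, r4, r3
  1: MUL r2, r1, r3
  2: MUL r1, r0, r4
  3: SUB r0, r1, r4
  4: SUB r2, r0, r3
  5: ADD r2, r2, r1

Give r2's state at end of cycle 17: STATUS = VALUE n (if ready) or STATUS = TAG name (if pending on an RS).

cycle 1: issue MUL r0<-Mul1 // r0:Mul1,r1:3,r2:8,r3:9,r4:9
cycle 2: issue MUL r2<-Mul2 // r0:Mul1,r1:3,r2:Mul2,r3:9,r4:9
cycle 3: stall // r0:Mul1,r1:3,r2:Mul2,r3:9,r4:9
cycle 4: stall // r0:Mul1,r1:3,r2:Mul2,r3:9,r4:9
cycle 5: stall // r0:Mul1,r1:3,r2:Mul2,r3:9,r4:9
cycle 6: CDB Mul1=81; issue MUL r1<-Mul1 // r0:81,r1:Mul1,r2:Mul2,r3:9,r4:9
cycle 7: CDB Mul2=27; issue SUB r0<-Add1 // r0:Add1,r1:Mul1,r2:27,r3:9,r4:9
cycle 8: issue SUB r2<-Add2 // r0:Add1,r1:Mul1,r2:Add2,r3:9,r4:9
cycle 9: stall // r0:Add1,r1:Mul1,r2:Add2,r3:9,r4:9
cycle 10: stall // r0:Add1,r1:Mul1,r2:Add2,r3:9,r4:9
cycle 11: CDB Mul1=729; stall // r0:Add1,r1:729,r2:Add2,r3:9,r4:9
cycle 12: stall // r0:Add1,r1:729,r2:Add2,r3:9,r4:9
cycle 13: CDB Add1=720; issue ADD r2<-Add1 // r0:720,r1:729,r2:Add1,r3:9,r4:9
cycle 14: - // r0:720,r1:729,r2:Add1,r3:9,r4:9
cycle 15: CDB Add2=711 // r0:720,r1:729,r2:Add1,r3:9,r4:9
cycle 16: - // r0:720,r1:729,r2:Add1,r3:9,r4:9
cycle 17: CDB Add1=1440 // r0:720,r1:729,r2:1440,r3:9,r4:9

STATUS = VALUE 1440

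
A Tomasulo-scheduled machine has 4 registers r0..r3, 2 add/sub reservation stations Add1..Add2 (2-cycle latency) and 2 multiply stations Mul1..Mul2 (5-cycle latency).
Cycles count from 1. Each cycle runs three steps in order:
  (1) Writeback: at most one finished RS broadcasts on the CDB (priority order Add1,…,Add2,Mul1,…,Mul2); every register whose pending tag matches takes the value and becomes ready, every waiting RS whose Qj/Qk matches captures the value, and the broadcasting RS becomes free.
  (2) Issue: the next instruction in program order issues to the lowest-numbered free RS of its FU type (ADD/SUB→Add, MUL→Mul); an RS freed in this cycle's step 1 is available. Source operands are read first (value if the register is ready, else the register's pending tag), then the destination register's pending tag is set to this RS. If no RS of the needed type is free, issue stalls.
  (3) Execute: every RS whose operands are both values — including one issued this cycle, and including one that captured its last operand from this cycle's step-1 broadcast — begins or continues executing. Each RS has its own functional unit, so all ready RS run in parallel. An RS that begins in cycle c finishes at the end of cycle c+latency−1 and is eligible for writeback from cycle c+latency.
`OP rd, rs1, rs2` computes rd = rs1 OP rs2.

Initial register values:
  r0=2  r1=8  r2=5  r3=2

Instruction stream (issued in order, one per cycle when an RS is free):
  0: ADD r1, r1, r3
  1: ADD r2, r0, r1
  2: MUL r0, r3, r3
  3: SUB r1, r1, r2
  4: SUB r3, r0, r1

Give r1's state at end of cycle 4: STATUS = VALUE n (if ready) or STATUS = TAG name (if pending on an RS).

STATUS = TAG Add1

c1: issue ADD r1<-Add1 | r0:2,r1:Add1,r2:5,r3:2
c2: issue ADD r2<-Add2 | r0:2,r1:Add1,r2:Add2,r3:2
c3: CDB Add1=10; issue MUL r0<-Mul1 | r0:Mul1,r1:10,r2:Add2,r3:2
c4: issue SUB r1<-Add1 | r0:Mul1,r1:Add1,r2:Add2,r3:2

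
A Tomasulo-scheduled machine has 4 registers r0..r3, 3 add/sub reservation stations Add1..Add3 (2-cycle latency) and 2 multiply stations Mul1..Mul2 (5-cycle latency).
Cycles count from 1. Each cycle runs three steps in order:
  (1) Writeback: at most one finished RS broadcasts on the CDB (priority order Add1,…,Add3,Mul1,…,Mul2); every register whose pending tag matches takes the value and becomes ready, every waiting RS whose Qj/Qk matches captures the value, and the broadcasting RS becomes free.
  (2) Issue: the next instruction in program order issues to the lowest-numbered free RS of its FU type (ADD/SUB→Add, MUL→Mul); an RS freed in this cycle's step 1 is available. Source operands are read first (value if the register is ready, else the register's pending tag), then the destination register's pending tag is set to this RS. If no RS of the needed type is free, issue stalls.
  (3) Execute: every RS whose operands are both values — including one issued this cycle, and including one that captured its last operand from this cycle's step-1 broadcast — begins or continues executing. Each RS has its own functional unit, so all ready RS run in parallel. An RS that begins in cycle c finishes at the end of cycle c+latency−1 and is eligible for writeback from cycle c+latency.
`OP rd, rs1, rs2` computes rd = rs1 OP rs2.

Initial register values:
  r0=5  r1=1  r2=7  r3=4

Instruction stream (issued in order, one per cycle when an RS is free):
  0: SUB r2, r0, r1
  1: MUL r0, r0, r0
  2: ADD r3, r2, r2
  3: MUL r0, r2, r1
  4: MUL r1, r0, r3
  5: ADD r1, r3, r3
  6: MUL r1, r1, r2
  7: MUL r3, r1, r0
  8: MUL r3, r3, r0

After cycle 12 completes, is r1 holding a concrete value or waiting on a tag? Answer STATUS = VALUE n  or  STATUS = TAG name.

cycle 1: issue SUB r2<-Add1 // r0:5,r1:1,r2:Add1,r3:4
cycle 2: issue MUL r0<-Mul1 // r0:Mul1,r1:1,r2:Add1,r3:4
cycle 3: CDB Add1=4; issue ADD r3<-Add1 // r0:Mul1,r1:1,r2:4,r3:Add1
cycle 4: issue MUL r0<-Mul2 // r0:Mul2,r1:1,r2:4,r3:Add1
cycle 5: CDB Add1=8; stall // r0:Mul2,r1:1,r2:4,r3:8
cycle 6: stall // r0:Mul2,r1:1,r2:4,r3:8
cycle 7: CDB Mul1=25; issue MUL r1<-Mul1 // r0:Mul2,r1:Mul1,r2:4,r3:8
cycle 8: issue ADD r1<-Add1 // r0:Mul2,r1:Add1,r2:4,r3:8
cycle 9: CDB Mul2=4; issue MUL r1<-Mul2 // r0:4,r1:Mul2,r2:4,r3:8
cycle 10: CDB Add1=16; stall // r0:4,r1:Mul2,r2:4,r3:8
cycle 11: stall // r0:4,r1:Mul2,r2:4,r3:8
cycle 12: stall // r0:4,r1:Mul2,r2:4,r3:8

STATUS = TAG Mul2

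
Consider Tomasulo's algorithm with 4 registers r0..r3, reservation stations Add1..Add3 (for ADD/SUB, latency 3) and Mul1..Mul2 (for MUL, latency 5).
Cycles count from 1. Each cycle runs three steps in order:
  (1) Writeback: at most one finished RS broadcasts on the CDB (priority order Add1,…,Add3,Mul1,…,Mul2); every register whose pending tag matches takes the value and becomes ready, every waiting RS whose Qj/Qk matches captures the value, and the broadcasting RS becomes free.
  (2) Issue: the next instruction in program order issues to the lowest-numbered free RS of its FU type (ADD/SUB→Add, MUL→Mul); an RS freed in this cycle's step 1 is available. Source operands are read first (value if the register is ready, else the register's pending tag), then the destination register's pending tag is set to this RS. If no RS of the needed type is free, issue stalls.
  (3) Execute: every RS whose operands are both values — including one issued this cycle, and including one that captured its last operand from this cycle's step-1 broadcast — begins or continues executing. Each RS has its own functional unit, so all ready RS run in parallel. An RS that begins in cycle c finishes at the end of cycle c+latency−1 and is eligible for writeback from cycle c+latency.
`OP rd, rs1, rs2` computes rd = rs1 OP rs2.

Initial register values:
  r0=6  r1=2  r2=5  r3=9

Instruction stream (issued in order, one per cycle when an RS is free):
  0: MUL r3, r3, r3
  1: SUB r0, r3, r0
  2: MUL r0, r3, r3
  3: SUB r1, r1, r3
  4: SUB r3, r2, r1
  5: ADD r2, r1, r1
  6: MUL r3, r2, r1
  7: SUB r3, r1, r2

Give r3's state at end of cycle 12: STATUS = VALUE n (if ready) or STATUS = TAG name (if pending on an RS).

c1: issue MUL r3<-Mul1 | r0:6,r1:2,r2:5,r3:Mul1
c2: issue SUB r0<-Add1 | r0:Add1,r1:2,r2:5,r3:Mul1
c3: issue MUL r0<-Mul2 | r0:Mul2,r1:2,r2:5,r3:Mul1
c4: issue SUB r1<-Add2 | r0:Mul2,r1:Add2,r2:5,r3:Mul1
c5: issue SUB r3<-Add3 | r0:Mul2,r1:Add2,r2:5,r3:Add3
c6: CDB Mul1=81; stall | r0:Mul2,r1:Add2,r2:5,r3:Add3
c7: stall | r0:Mul2,r1:Add2,r2:5,r3:Add3
c8: stall | r0:Mul2,r1:Add2,r2:5,r3:Add3
c9: CDB Add1=75; issue ADD r2<-Add1 | r0:Mul2,r1:Add2,r2:Add1,r3:Add3
c10: CDB Add2=-79; issue MUL r3<-Mul1 | r0:Mul2,r1:-79,r2:Add1,r3:Mul1
c11: CDB Mul2=6561; issue SUB r3<-Add2 | r0:6561,r1:-79,r2:Add1,r3:Add2
c12: - | r0:6561,r1:-79,r2:Add1,r3:Add2

STATUS = TAG Add2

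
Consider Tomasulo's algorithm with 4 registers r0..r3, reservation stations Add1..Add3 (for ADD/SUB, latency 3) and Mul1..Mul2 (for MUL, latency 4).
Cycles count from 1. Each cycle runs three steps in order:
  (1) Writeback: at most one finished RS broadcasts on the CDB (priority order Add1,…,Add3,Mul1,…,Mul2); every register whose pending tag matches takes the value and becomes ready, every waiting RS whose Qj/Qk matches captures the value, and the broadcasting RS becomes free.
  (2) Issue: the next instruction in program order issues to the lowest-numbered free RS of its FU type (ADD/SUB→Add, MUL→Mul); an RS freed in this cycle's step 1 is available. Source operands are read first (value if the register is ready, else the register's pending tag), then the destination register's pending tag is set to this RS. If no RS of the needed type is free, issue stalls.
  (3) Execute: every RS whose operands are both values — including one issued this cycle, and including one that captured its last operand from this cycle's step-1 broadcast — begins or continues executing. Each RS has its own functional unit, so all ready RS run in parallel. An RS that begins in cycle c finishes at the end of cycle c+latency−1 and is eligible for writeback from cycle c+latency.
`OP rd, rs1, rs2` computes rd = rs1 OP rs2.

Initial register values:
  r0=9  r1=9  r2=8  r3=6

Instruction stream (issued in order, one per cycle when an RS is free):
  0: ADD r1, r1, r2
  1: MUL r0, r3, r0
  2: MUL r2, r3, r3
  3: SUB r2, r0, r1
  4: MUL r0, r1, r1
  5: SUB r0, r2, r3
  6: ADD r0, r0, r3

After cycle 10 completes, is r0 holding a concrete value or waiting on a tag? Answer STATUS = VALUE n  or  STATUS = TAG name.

STATUS = TAG Add3

  c1: issue ADD r1<-Add1  regs: r0:9,r1:Add1,r2:8,r3:6
  c2: issue MUL r0<-Mul1  regs: r0:Mul1,r1:Add1,r2:8,r3:6
  c3: issue MUL r2<-Mul2  regs: r0:Mul1,r1:Add1,r2:Mul2,r3:6
  c4: CDB Add1=17; issue SUB r2<-Add1  regs: r0:Mul1,r1:17,r2:Add1,r3:6
  c5: stall  regs: r0:Mul1,r1:17,r2:Add1,r3:6
  c6: CDB Mul1=54; issue MUL r0<-Mul1  regs: r0:Mul1,r1:17,r2:Add1,r3:6
  c7: CDB Mul2=36; issue SUB r0<-Add2  regs: r0:Add2,r1:17,r2:Add1,r3:6
  c8: issue ADD r0<-Add3  regs: r0:Add3,r1:17,r2:Add1,r3:6
  c9: CDB Add1=37  regs: r0:Add3,r1:17,r2:37,r3:6
  c10: CDB Mul1=289  regs: r0:Add3,r1:17,r2:37,r3:6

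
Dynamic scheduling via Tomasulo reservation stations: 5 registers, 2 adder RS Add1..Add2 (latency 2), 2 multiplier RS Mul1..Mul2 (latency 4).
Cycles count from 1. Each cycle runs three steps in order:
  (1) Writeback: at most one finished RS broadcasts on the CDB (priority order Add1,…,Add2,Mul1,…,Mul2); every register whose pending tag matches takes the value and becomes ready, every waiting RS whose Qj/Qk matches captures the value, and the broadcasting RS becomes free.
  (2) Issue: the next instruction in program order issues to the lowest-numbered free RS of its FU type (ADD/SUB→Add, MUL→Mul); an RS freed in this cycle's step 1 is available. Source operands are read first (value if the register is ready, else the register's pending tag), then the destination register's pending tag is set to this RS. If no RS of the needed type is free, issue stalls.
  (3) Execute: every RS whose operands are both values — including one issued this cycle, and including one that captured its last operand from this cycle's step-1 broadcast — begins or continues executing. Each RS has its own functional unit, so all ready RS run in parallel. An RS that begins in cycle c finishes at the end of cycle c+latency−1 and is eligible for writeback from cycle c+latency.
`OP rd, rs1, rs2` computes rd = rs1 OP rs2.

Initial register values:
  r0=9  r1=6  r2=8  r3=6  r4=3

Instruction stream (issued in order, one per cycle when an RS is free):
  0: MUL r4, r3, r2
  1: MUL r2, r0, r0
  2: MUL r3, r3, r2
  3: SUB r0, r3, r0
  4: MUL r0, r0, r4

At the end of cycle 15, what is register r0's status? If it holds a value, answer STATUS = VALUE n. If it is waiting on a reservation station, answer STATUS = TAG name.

  c1: issue MUL r4<-Mul1  regs: r0:9,r1:6,r2:8,r3:6,r4:Mul1
  c2: issue MUL r2<-Mul2  regs: r0:9,r1:6,r2:Mul2,r3:6,r4:Mul1
  c3: stall  regs: r0:9,r1:6,r2:Mul2,r3:6,r4:Mul1
  c4: stall  regs: r0:9,r1:6,r2:Mul2,r3:6,r4:Mul1
  c5: CDB Mul1=48; issue MUL r3<-Mul1  regs: r0:9,r1:6,r2:Mul2,r3:Mul1,r4:48
  c6: CDB Mul2=81; issue SUB r0<-Add1  regs: r0:Add1,r1:6,r2:81,r3:Mul1,r4:48
  c7: issue MUL r0<-Mul2  regs: r0:Mul2,r1:6,r2:81,r3:Mul1,r4:48
  c8: -  regs: r0:Mul2,r1:6,r2:81,r3:Mul1,r4:48
  c9: -  regs: r0:Mul2,r1:6,r2:81,r3:Mul1,r4:48
  c10: CDB Mul1=486  regs: r0:Mul2,r1:6,r2:81,r3:486,r4:48
  c11: -  regs: r0:Mul2,r1:6,r2:81,r3:486,r4:48
  c12: CDB Add1=477  regs: r0:Mul2,r1:6,r2:81,r3:486,r4:48
  c13: -  regs: r0:Mul2,r1:6,r2:81,r3:486,r4:48
  c14: -  regs: r0:Mul2,r1:6,r2:81,r3:486,r4:48
  c15: -  regs: r0:Mul2,r1:6,r2:81,r3:486,r4:48

STATUS = TAG Mul2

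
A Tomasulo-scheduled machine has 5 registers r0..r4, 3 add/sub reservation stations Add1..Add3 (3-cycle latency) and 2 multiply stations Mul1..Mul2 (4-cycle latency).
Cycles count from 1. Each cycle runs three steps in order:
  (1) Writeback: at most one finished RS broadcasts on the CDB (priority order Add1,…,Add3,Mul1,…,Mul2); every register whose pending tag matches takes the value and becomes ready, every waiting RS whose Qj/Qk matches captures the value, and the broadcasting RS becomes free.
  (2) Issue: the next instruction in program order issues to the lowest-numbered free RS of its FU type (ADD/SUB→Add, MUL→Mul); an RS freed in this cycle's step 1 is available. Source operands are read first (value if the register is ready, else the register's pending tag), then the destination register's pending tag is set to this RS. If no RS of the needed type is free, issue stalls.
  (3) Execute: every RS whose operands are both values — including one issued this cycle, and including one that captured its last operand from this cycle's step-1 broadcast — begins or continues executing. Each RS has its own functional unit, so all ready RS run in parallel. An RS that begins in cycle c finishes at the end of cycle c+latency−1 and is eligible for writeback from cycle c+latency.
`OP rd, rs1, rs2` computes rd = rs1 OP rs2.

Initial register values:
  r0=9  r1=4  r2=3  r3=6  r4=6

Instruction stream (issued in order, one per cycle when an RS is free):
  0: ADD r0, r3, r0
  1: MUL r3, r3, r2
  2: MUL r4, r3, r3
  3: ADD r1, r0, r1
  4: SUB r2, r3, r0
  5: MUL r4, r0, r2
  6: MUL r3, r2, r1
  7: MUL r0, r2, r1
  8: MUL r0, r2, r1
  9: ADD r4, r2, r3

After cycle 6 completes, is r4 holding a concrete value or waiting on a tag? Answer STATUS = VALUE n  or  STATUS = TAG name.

c1: issue ADD r0<-Add1 | r0:Add1,r1:4,r2:3,r3:6,r4:6
c2: issue MUL r3<-Mul1 | r0:Add1,r1:4,r2:3,r3:Mul1,r4:6
c3: issue MUL r4<-Mul2 | r0:Add1,r1:4,r2:3,r3:Mul1,r4:Mul2
c4: CDB Add1=15; issue ADD r1<-Add1 | r0:15,r1:Add1,r2:3,r3:Mul1,r4:Mul2
c5: issue SUB r2<-Add2 | r0:15,r1:Add1,r2:Add2,r3:Mul1,r4:Mul2
c6: CDB Mul1=18; issue MUL r4<-Mul1 | r0:15,r1:Add1,r2:Add2,r3:18,r4:Mul1

STATUS = TAG Mul1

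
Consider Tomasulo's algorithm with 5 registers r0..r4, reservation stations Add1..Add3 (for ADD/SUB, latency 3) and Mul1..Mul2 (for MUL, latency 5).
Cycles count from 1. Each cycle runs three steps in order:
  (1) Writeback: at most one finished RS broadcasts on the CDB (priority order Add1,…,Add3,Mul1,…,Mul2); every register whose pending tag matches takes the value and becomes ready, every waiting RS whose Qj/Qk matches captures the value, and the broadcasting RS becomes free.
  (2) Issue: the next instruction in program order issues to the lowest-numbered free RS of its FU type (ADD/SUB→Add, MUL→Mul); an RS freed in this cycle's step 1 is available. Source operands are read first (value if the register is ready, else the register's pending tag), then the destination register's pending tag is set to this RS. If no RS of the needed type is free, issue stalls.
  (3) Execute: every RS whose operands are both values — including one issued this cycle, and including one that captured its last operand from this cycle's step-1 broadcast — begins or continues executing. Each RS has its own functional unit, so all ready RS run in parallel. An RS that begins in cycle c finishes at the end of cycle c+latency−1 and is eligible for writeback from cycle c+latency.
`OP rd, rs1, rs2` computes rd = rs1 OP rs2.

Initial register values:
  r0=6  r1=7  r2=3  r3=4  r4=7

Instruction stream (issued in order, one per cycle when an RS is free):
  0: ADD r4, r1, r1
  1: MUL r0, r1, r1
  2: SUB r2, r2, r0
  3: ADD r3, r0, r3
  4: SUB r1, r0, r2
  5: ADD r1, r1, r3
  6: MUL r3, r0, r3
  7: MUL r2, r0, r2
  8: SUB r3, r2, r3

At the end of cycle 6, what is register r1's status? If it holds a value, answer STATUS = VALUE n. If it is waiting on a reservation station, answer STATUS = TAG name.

cycle 1: issue ADD r4<-Add1 // r0:6,r1:7,r2:3,r3:4,r4:Add1
cycle 2: issue MUL r0<-Mul1 // r0:Mul1,r1:7,r2:3,r3:4,r4:Add1
cycle 3: issue SUB r2<-Add2 // r0:Mul1,r1:7,r2:Add2,r3:4,r4:Add1
cycle 4: CDB Add1=14; issue ADD r3<-Add1 // r0:Mul1,r1:7,r2:Add2,r3:Add1,r4:14
cycle 5: issue SUB r1<-Add3 // r0:Mul1,r1:Add3,r2:Add2,r3:Add1,r4:14
cycle 6: stall // r0:Mul1,r1:Add3,r2:Add2,r3:Add1,r4:14

STATUS = TAG Add3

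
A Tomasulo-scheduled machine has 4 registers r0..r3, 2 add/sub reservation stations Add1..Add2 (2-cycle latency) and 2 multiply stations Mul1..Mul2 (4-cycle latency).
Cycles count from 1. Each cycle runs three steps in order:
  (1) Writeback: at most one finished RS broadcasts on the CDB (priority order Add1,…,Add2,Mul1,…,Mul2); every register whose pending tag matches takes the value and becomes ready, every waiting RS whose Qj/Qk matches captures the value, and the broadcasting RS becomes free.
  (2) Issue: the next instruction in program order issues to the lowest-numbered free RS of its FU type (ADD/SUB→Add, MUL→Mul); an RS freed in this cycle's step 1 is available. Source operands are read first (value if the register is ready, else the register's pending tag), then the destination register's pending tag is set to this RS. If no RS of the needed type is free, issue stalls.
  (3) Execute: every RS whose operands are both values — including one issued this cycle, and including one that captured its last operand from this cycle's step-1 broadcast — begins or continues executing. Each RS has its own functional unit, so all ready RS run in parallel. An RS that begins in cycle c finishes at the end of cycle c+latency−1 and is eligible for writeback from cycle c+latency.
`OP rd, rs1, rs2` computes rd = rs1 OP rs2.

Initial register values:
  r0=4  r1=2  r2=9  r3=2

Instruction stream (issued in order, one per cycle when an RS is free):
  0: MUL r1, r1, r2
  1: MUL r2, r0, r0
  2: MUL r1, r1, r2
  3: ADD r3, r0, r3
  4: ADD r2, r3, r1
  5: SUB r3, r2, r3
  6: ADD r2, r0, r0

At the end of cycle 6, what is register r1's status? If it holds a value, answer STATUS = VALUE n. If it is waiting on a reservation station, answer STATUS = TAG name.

cycle 1: issue MUL r1<-Mul1 // r0:4,r1:Mul1,r2:9,r3:2
cycle 2: issue MUL r2<-Mul2 // r0:4,r1:Mul1,r2:Mul2,r3:2
cycle 3: stall // r0:4,r1:Mul1,r2:Mul2,r3:2
cycle 4: stall // r0:4,r1:Mul1,r2:Mul2,r3:2
cycle 5: CDB Mul1=18; issue MUL r1<-Mul1 // r0:4,r1:Mul1,r2:Mul2,r3:2
cycle 6: CDB Mul2=16; issue ADD r3<-Add1 // r0:4,r1:Mul1,r2:16,r3:Add1

STATUS = TAG Mul1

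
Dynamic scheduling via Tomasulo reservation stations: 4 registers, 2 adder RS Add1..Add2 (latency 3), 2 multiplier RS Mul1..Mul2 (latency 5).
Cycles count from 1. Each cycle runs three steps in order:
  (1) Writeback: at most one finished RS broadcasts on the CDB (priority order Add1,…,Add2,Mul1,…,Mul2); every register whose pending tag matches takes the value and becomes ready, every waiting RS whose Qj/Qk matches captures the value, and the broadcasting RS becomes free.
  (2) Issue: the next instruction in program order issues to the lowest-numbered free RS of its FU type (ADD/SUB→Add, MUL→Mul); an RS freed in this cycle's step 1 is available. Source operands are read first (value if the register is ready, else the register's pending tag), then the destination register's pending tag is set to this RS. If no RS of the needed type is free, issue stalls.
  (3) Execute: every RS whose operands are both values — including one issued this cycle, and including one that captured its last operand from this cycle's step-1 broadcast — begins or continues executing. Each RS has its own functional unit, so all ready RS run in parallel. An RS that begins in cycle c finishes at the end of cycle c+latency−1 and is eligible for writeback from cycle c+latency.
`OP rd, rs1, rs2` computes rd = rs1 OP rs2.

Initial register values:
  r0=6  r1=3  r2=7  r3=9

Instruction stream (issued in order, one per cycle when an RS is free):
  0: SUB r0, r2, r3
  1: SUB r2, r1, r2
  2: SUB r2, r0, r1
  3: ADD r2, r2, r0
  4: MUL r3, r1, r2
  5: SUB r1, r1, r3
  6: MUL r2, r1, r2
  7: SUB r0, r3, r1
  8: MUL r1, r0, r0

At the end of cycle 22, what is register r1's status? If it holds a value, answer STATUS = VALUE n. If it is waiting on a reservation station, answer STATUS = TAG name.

  c1: issue SUB r0<-Add1  regs: r0:Add1,r1:3,r2:7,r3:9
  c2: issue SUB r2<-Add2  regs: r0:Add1,r1:3,r2:Add2,r3:9
  c3: stall  regs: r0:Add1,r1:3,r2:Add2,r3:9
  c4: CDB Add1=-2; issue SUB r2<-Add1  regs: r0:-2,r1:3,r2:Add1,r3:9
  c5: CDB Add2=-4; issue ADD r2<-Add2  regs: r0:-2,r1:3,r2:Add2,r3:9
  c6: issue MUL r3<-Mul1  regs: r0:-2,r1:3,r2:Add2,r3:Mul1
  c7: CDB Add1=-5; issue SUB r1<-Add1  regs: r0:-2,r1:Add1,r2:Add2,r3:Mul1
  c8: issue MUL r2<-Mul2  regs: r0:-2,r1:Add1,r2:Mul2,r3:Mul1
  c9: stall  regs: r0:-2,r1:Add1,r2:Mul2,r3:Mul1
  c10: CDB Add2=-7; issue SUB r0<-Add2  regs: r0:Add2,r1:Add1,r2:Mul2,r3:Mul1
  c11: stall  regs: r0:Add2,r1:Add1,r2:Mul2,r3:Mul1
  c12: stall  regs: r0:Add2,r1:Add1,r2:Mul2,r3:Mul1
  c13: stall  regs: r0:Add2,r1:Add1,r2:Mul2,r3:Mul1
  c14: stall  regs: r0:Add2,r1:Add1,r2:Mul2,r3:Mul1
  c15: CDB Mul1=-21; issue MUL r1<-Mul1  regs: r0:Add2,r1:Mul1,r2:Mul2,r3:-21
  c16: -  regs: r0:Add2,r1:Mul1,r2:Mul2,r3:-21
  c17: -  regs: r0:Add2,r1:Mul1,r2:Mul2,r3:-21
  c18: CDB Add1=24  regs: r0:Add2,r1:Mul1,r2:Mul2,r3:-21
  c19: -  regs: r0:Add2,r1:Mul1,r2:Mul2,r3:-21
  c20: -  regs: r0:Add2,r1:Mul1,r2:Mul2,r3:-21
  c21: CDB Add2=-45  regs: r0:-45,r1:Mul1,r2:Mul2,r3:-21
  c22: -  regs: r0:-45,r1:Mul1,r2:Mul2,r3:-21

STATUS = TAG Mul1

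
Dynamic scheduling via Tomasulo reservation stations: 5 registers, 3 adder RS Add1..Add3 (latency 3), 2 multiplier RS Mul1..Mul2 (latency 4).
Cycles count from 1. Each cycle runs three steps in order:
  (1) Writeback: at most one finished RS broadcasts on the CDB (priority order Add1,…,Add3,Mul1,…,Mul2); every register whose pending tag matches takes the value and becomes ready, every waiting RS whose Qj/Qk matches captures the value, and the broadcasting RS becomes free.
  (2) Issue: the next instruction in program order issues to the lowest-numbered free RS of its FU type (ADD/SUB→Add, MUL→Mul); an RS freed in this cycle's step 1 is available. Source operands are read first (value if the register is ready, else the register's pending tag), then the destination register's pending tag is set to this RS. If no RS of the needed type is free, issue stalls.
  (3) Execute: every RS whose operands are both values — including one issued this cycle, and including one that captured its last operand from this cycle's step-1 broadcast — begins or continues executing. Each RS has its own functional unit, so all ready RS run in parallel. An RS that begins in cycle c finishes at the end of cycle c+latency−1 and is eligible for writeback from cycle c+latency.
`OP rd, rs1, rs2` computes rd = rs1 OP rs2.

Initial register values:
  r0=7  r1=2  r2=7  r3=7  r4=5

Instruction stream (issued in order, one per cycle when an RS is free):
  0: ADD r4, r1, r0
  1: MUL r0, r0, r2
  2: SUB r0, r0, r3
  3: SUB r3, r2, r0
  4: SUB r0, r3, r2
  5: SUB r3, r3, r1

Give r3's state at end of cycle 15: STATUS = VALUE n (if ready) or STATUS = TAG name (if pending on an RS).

c1: issue ADD r4<-Add1 | r0:7,r1:2,r2:7,r3:7,r4:Add1
c2: issue MUL r0<-Mul1 | r0:Mul1,r1:2,r2:7,r3:7,r4:Add1
c3: issue SUB r0<-Add2 | r0:Add2,r1:2,r2:7,r3:7,r4:Add1
c4: CDB Add1=9; issue SUB r3<-Add1 | r0:Add2,r1:2,r2:7,r3:Add1,r4:9
c5: issue SUB r0<-Add3 | r0:Add3,r1:2,r2:7,r3:Add1,r4:9
c6: CDB Mul1=49; stall | r0:Add3,r1:2,r2:7,r3:Add1,r4:9
c7: stall | r0:Add3,r1:2,r2:7,r3:Add1,r4:9
c8: stall | r0:Add3,r1:2,r2:7,r3:Add1,r4:9
c9: CDB Add2=42; issue SUB r3<-Add2 | r0:Add3,r1:2,r2:7,r3:Add2,r4:9
c10: - | r0:Add3,r1:2,r2:7,r3:Add2,r4:9
c11: - | r0:Add3,r1:2,r2:7,r3:Add2,r4:9
c12: CDB Add1=-35 | r0:Add3,r1:2,r2:7,r3:Add2,r4:9
c13: - | r0:Add3,r1:2,r2:7,r3:Add2,r4:9
c14: - | r0:Add3,r1:2,r2:7,r3:Add2,r4:9
c15: CDB Add2=-37 | r0:Add3,r1:2,r2:7,r3:-37,r4:9

STATUS = VALUE -37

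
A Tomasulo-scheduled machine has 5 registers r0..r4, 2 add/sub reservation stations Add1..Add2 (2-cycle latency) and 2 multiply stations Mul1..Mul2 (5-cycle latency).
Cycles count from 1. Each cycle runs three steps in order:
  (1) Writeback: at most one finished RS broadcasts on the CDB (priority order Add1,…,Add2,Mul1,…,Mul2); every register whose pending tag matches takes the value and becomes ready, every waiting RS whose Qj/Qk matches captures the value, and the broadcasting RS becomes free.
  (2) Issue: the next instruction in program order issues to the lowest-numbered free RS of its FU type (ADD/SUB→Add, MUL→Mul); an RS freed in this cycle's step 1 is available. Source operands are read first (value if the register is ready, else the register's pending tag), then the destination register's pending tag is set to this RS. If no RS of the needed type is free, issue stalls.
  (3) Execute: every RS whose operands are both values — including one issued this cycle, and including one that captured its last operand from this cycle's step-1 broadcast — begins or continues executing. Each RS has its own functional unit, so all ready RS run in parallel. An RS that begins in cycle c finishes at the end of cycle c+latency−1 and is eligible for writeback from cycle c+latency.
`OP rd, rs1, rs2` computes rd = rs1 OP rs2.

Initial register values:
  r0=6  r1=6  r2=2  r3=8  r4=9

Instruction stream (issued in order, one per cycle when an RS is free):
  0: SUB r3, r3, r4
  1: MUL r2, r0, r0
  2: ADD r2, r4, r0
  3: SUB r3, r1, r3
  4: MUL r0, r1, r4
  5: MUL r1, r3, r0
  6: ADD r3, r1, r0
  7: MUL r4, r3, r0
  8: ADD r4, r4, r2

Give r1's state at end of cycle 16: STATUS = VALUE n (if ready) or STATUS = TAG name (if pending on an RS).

cycle 1: issue SUB r3<-Add1 // r0:6,r1:6,r2:2,r3:Add1,r4:9
cycle 2: issue MUL r2<-Mul1 // r0:6,r1:6,r2:Mul1,r3:Add1,r4:9
cycle 3: CDB Add1=-1; issue ADD r2<-Add1 // r0:6,r1:6,r2:Add1,r3:-1,r4:9
cycle 4: issue SUB r3<-Add2 // r0:6,r1:6,r2:Add1,r3:Add2,r4:9
cycle 5: CDB Add1=15; issue MUL r0<-Mul2 // r0:Mul2,r1:6,r2:15,r3:Add2,r4:9
cycle 6: CDB Add2=7; stall // r0:Mul2,r1:6,r2:15,r3:7,r4:9
cycle 7: CDB Mul1=36; issue MUL r1<-Mul1 // r0:Mul2,r1:Mul1,r2:15,r3:7,r4:9
cycle 8: issue ADD r3<-Add1 // r0:Mul2,r1:Mul1,r2:15,r3:Add1,r4:9
cycle 9: stall // r0:Mul2,r1:Mul1,r2:15,r3:Add1,r4:9
cycle 10: CDB Mul2=54; issue MUL r4<-Mul2 // r0:54,r1:Mul1,r2:15,r3:Add1,r4:Mul2
cycle 11: issue ADD r4<-Add2 // r0:54,r1:Mul1,r2:15,r3:Add1,r4:Add2
cycle 12: - // r0:54,r1:Mul1,r2:15,r3:Add1,r4:Add2
cycle 13: - // r0:54,r1:Mul1,r2:15,r3:Add1,r4:Add2
cycle 14: - // r0:54,r1:Mul1,r2:15,r3:Add1,r4:Add2
cycle 15: CDB Mul1=378 // r0:54,r1:378,r2:15,r3:Add1,r4:Add2
cycle 16: - // r0:54,r1:378,r2:15,r3:Add1,r4:Add2

STATUS = VALUE 378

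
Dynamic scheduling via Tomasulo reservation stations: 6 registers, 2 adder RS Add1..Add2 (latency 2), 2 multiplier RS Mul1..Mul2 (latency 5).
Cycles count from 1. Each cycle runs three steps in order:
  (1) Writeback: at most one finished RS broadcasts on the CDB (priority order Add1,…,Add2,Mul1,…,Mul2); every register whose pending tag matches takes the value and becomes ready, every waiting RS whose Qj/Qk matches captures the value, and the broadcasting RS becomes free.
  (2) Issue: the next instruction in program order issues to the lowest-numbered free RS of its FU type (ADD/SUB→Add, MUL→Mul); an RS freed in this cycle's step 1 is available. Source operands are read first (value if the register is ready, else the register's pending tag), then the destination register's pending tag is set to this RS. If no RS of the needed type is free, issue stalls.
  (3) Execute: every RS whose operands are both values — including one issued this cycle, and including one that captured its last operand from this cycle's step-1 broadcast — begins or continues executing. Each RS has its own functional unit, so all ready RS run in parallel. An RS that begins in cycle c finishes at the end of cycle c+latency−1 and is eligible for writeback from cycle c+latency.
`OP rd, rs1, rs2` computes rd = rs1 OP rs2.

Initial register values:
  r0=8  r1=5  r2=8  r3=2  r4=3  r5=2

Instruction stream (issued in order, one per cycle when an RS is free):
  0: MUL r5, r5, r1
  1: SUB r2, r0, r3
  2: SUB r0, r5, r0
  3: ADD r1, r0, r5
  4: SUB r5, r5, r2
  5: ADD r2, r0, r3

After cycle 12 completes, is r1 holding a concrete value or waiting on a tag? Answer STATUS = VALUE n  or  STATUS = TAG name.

STATUS = VALUE 12

c1: issue MUL r5<-Mul1 | r0:8,r1:5,r2:8,r3:2,r4:3,r5:Mul1
c2: issue SUB r2<-Add1 | r0:8,r1:5,r2:Add1,r3:2,r4:3,r5:Mul1
c3: issue SUB r0<-Add2 | r0:Add2,r1:5,r2:Add1,r3:2,r4:3,r5:Mul1
c4: CDB Add1=6; issue ADD r1<-Add1 | r0:Add2,r1:Add1,r2:6,r3:2,r4:3,r5:Mul1
c5: stall | r0:Add2,r1:Add1,r2:6,r3:2,r4:3,r5:Mul1
c6: CDB Mul1=10; stall | r0:Add2,r1:Add1,r2:6,r3:2,r4:3,r5:10
c7: stall | r0:Add2,r1:Add1,r2:6,r3:2,r4:3,r5:10
c8: CDB Add2=2; issue SUB r5<-Add2 | r0:2,r1:Add1,r2:6,r3:2,r4:3,r5:Add2
c9: stall | r0:2,r1:Add1,r2:6,r3:2,r4:3,r5:Add2
c10: CDB Add1=12; issue ADD r2<-Add1 | r0:2,r1:12,r2:Add1,r3:2,r4:3,r5:Add2
c11: CDB Add2=4 | r0:2,r1:12,r2:Add1,r3:2,r4:3,r5:4
c12: CDB Add1=4 | r0:2,r1:12,r2:4,r3:2,r4:3,r5:4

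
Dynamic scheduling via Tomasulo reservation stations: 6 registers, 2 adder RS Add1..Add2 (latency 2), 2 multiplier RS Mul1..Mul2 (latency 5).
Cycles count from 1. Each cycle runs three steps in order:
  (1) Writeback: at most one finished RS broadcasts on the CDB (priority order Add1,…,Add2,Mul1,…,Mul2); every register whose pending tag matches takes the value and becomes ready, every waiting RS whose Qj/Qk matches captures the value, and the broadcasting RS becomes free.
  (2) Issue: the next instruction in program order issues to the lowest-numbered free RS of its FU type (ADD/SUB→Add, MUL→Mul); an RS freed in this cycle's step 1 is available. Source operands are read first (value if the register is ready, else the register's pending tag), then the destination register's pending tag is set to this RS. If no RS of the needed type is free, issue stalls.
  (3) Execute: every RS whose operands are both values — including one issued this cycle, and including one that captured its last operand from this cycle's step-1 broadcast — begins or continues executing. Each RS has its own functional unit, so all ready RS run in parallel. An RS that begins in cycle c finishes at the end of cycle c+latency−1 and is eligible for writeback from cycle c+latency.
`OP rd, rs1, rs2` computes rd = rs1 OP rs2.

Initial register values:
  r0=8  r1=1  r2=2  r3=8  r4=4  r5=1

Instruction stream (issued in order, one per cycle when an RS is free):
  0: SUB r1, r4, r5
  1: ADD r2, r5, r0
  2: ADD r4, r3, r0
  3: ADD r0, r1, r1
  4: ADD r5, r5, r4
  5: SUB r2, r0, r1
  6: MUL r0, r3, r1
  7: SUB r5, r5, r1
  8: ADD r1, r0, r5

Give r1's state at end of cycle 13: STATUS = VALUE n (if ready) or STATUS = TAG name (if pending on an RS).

c1: issue SUB r1<-Add1 | r0:8,r1:Add1,r2:2,r3:8,r4:4,r5:1
c2: issue ADD r2<-Add2 | r0:8,r1:Add1,r2:Add2,r3:8,r4:4,r5:1
c3: CDB Add1=3; issue ADD r4<-Add1 | r0:8,r1:3,r2:Add2,r3:8,r4:Add1,r5:1
c4: CDB Add2=9; issue ADD r0<-Add2 | r0:Add2,r1:3,r2:9,r3:8,r4:Add1,r5:1
c5: CDB Add1=16; issue ADD r5<-Add1 | r0:Add2,r1:3,r2:9,r3:8,r4:16,r5:Add1
c6: CDB Add2=6; issue SUB r2<-Add2 | r0:6,r1:3,r2:Add2,r3:8,r4:16,r5:Add1
c7: CDB Add1=17; issue MUL r0<-Mul1 | r0:Mul1,r1:3,r2:Add2,r3:8,r4:16,r5:17
c8: CDB Add2=3; issue SUB r5<-Add1 | r0:Mul1,r1:3,r2:3,r3:8,r4:16,r5:Add1
c9: issue ADD r1<-Add2 | r0:Mul1,r1:Add2,r2:3,r3:8,r4:16,r5:Add1
c10: CDB Add1=14 | r0:Mul1,r1:Add2,r2:3,r3:8,r4:16,r5:14
c11: - | r0:Mul1,r1:Add2,r2:3,r3:8,r4:16,r5:14
c12: CDB Mul1=24 | r0:24,r1:Add2,r2:3,r3:8,r4:16,r5:14
c13: - | r0:24,r1:Add2,r2:3,r3:8,r4:16,r5:14

STATUS = TAG Add2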